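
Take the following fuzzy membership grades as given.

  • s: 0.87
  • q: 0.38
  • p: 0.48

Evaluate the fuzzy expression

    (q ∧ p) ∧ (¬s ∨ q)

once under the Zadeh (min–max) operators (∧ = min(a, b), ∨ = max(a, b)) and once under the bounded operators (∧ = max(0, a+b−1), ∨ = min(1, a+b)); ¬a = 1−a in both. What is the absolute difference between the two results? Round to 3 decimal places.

Under Zadeh (min–max):
  q ∧ p = min(a, b) on (0.38, 0.48) = 0.38
  ¬s = 1 − 0.87 = 0.13
  ¬s ∨ q = max(a, b) on (0.13, 0.38) = 0.38
  (q ∧ p) ∧ (¬s ∨ q) = min(a, b) on (0.38, 0.38) = 0.38
  → value = 0.3800
Under bounded:
  q ∧ p = max(0, a+b−1) on (0.38, 0.48) = 0.00
  ¬s = 1 − 0.87 = 0.13
  ¬s ∨ q = min(1, a+b) on (0.13, 0.38) = 0.51
  (q ∧ p) ∧ (¬s ∨ q) = max(0, a+b−1) on (0.00, 0.51) = 0.00
  → value = 0.0000
|0.3800 − 0.0000| = 0.380

0.380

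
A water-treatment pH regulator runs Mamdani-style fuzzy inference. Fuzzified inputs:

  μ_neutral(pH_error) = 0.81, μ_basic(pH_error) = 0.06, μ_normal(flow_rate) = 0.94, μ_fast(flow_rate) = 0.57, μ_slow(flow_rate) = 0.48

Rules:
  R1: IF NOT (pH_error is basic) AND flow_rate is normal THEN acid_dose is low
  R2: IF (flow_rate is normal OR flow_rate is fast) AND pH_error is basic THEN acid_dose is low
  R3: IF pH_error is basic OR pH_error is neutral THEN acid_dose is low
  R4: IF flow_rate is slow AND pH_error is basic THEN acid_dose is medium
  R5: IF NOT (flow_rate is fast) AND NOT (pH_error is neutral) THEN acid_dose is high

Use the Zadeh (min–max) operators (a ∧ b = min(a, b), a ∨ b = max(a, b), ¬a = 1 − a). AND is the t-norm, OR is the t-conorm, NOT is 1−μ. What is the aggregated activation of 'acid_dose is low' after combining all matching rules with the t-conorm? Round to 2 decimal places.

R1: ¬basic=1−0.06=0.94, normal=0.94; AND[min(a, b)] → w = 0.94
R2: (normal=0.94 OR fast=0.57) = 0.94; AND[min(a, b)] with basic=0.06 → w = 0.06
R3: basic=0.06, neutral=0.81; OR[max(a, b)] → w = 0.81
R4: slow=0.48, basic=0.06; AND[min(a, b)] → w = 0.06
R5: ¬fast=1−0.57=0.43, ¬neutral=1−0.81=0.19; AND[min(a, b)] → w = 0.19
Rules with consequent 'low': {R1, R2, R3} → strengths 0.94, 0.06, 0.81
Aggregate via t-conorm [max(a, b)]: 0.94

0.94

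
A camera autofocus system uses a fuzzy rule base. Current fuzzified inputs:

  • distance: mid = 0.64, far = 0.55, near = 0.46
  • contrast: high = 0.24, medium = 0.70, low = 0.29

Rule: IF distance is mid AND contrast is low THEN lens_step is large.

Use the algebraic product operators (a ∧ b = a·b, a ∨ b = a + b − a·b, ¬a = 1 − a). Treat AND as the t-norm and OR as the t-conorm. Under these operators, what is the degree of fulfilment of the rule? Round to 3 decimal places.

0.186

firing strength: mid=0.64, low=0.29; AND[a·b] → w = 0.1856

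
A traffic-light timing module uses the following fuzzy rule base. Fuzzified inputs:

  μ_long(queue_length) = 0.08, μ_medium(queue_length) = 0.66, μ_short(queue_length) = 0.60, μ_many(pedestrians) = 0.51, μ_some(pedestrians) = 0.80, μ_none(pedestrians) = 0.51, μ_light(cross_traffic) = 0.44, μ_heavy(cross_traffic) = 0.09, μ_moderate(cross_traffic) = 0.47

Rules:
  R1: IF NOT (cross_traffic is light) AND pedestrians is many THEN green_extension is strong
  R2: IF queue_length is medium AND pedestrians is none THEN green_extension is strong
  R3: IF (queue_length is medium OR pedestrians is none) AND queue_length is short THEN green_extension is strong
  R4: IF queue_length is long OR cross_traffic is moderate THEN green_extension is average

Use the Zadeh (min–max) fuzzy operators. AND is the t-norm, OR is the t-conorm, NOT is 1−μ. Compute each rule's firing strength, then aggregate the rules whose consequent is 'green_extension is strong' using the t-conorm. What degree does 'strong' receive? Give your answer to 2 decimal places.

R1: ¬light=1−0.44=0.56, many=0.51; AND[min(a, b)] → w = 0.51
R2: medium=0.66, none=0.51; AND[min(a, b)] → w = 0.51
R3: (medium=0.66 OR none=0.51) = 0.66; AND[min(a, b)] with short=0.60 → w = 0.60
R4: long=0.08, moderate=0.47; OR[max(a, b)] → w = 0.47
Rules with consequent 'strong': {R1, R2, R3} → strengths 0.51, 0.51, 0.60
Aggregate via t-conorm [max(a, b)]: 0.60

0.60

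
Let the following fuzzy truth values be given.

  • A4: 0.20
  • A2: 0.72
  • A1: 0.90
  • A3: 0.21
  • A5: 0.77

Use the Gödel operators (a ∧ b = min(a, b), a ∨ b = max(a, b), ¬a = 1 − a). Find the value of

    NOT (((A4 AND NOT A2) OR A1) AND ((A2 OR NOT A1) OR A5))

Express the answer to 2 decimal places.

NOT A2 = 1 − 0.72 = 0.28
A4 AND NOT A2 = min(a, b) on (0.20, 0.28) = 0.20
(A4 AND NOT A2) OR A1 = max(a, b) on (0.20, 0.90) = 0.90
NOT A1 = 1 − 0.90 = 0.10
A2 OR NOT A1 = max(a, b) on (0.72, 0.10) = 0.72
(A2 OR NOT A1) OR A5 = max(a, b) on (0.72, 0.77) = 0.77
((A4 AND NOT A2) OR A1) AND ((A2 OR NOT A1) OR A5) = min(a, b) on (0.90, 0.77) = 0.77
NOT (((A4 AND NOT A2) OR A1) AND ((A2 OR NOT A1) OR A5)) = 1 − 0.77 = 0.23

0.23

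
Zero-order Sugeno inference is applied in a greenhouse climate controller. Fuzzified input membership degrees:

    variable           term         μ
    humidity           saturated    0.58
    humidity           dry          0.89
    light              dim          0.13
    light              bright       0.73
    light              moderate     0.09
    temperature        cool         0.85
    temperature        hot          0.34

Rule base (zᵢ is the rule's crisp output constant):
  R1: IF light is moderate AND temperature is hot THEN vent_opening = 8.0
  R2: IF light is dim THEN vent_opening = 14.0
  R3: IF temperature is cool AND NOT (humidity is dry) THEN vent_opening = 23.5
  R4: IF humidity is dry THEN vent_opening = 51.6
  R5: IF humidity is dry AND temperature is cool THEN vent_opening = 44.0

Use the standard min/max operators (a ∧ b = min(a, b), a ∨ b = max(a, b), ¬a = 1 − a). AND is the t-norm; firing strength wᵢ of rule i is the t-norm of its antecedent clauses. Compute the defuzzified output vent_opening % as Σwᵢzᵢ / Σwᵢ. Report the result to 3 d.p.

42.729

R1 (z=8.0): moderate=0.09, hot=0.34; AND[min(a, b)] → w = 0.09
R2 (z=14.0): dim=0.13 → w = 0.13
R3 (z=23.5): cool=0.85, ¬dry=1−0.89=0.11; AND[min(a, b)] → w = 0.11
R4 (z=51.6): dry=0.89 → w = 0.89
R5 (z=44.0): dry=0.89, cool=0.85; AND[min(a, b)] → w = 0.85
Weighted average = (0.09·8.0 + 0.13·14.0 + 0.11·23.5 + 0.89·51.6 + 0.85·44.0) / (0.09 + 0.13 + 0.11 + 0.89 + 0.85)
  = 88.4490 / 2.0700 = 42.729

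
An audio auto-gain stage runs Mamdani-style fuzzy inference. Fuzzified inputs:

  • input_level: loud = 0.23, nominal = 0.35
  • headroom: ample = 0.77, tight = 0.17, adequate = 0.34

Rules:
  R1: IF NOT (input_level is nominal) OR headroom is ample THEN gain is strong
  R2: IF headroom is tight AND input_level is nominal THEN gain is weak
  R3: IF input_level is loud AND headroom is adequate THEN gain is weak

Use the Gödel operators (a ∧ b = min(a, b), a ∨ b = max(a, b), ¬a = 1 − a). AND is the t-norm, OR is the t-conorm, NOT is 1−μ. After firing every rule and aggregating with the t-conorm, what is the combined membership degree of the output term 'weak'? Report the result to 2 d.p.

0.23

R1: ¬nominal=1−0.35=0.65, ample=0.77; OR[max(a, b)] → w = 0.77
R2: tight=0.17, nominal=0.35; AND[min(a, b)] → w = 0.17
R3: loud=0.23, adequate=0.34; AND[min(a, b)] → w = 0.23
Rules with consequent 'weak': {R2, R3} → strengths 0.17, 0.23
Aggregate via t-conorm [max(a, b)]: 0.23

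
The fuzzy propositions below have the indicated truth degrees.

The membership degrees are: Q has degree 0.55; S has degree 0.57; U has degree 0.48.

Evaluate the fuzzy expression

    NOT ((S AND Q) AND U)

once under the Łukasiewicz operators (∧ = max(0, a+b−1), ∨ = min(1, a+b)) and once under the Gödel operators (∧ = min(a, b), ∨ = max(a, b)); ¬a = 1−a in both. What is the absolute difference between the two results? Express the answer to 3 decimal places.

Under Łukasiewicz:
  S AND Q = max(0, a+b−1) on (0.57, 0.55) = 0.12
  (S AND Q) AND U = max(0, a+b−1) on (0.12, 0.48) = 0.00
  NOT ((S AND Q) AND U) = 1 − 0.00 = 1.00
  → value = 1.0000
Under Gödel:
  S AND Q = min(a, b) on (0.57, 0.55) = 0.55
  (S AND Q) AND U = min(a, b) on (0.55, 0.48) = 0.48
  NOT ((S AND Q) AND U) = 1 − 0.48 = 0.52
  → value = 0.5200
|1.0000 − 0.5200| = 0.480

0.480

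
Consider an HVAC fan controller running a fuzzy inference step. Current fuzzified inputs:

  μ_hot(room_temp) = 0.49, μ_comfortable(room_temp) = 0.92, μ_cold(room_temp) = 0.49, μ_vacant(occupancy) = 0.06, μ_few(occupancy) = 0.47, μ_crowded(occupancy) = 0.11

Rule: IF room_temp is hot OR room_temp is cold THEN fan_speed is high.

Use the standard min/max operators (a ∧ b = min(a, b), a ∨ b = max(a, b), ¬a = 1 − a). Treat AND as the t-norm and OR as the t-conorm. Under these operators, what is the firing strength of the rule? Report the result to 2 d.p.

0.49

firing strength: hot=0.49, cold=0.49; OR[max(a, b)] → w = 0.49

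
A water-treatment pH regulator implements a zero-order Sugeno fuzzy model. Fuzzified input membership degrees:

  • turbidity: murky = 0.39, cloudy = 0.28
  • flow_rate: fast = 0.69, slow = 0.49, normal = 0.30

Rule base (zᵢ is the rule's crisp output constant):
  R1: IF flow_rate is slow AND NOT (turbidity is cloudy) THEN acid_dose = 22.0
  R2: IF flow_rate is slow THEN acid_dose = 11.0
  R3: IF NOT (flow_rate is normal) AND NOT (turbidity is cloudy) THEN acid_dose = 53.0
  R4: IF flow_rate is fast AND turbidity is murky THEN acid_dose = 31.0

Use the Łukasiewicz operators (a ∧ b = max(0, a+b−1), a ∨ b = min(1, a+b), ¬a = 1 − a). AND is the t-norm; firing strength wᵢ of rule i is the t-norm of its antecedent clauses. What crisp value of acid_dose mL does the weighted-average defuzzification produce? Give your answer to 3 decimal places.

28.958

R1 (z=22.0): slow=0.49, ¬cloudy=1−0.28=0.72; AND[max(0, a+b−1)] → w = 0.21
R2 (z=11.0): slow=0.49 → w = 0.49
R3 (z=53.0): ¬normal=1−0.30=0.70, ¬cloudy=1−0.28=0.72; AND[max(0, a+b−1)] → w = 0.42
R4 (z=31.0): fast=0.69, murky=0.39; AND[max(0, a+b−1)] → w = 0.08
Weighted average = (0.21·22.0 + 0.49·11.0 + 0.42·53.0 + 0.08·31.0) / (0.21 + 0.49 + 0.42 + 0.08)
  = 34.7500 / 1.2000 = 28.958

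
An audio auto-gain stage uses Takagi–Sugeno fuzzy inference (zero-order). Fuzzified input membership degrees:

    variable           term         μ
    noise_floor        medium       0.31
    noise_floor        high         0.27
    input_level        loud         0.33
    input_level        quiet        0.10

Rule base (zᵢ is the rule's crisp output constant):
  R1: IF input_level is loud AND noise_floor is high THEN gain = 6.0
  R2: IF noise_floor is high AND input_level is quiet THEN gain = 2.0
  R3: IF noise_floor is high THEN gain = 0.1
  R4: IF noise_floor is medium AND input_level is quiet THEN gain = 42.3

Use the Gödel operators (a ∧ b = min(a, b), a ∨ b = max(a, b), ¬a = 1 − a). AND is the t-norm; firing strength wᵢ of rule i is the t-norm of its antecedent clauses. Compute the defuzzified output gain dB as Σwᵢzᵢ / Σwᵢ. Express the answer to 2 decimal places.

R1 (z=6.0): loud=0.33, high=0.27; AND[min(a, b)] → w = 0.27
R2 (z=2.0): high=0.27, quiet=0.10; AND[min(a, b)] → w = 0.10
R3 (z=0.1): high=0.27 → w = 0.27
R4 (z=42.3): medium=0.31, quiet=0.10; AND[min(a, b)] → w = 0.10
Weighted average = (0.27·6.0 + 0.10·2.0 + 0.27·0.1 + 0.10·42.3) / (0.27 + 0.10 + 0.27 + 0.10)
  = 6.0770 / 0.7400 = 8.21

8.21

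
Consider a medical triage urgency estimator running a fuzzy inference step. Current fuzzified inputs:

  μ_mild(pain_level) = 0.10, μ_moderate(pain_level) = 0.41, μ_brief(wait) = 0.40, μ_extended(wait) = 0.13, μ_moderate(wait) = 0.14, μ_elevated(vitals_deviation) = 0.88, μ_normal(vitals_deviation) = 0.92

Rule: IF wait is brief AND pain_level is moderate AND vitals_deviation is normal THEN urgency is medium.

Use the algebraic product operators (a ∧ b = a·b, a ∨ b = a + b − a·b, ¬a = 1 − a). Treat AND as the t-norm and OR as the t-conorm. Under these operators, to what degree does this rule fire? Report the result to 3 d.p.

firing strength: brief=0.40, moderate=0.41, normal=0.92; AND[a·b] → w = 0.1509

0.151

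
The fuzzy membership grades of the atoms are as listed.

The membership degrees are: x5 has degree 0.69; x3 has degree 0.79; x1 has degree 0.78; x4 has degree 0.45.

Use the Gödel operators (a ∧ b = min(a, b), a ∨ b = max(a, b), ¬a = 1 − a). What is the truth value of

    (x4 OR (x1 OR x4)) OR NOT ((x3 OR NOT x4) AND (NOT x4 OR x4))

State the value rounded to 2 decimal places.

0.78

x1 OR x4 = max(a, b) on (0.78, 0.45) = 0.78
x4 OR (x1 OR x4) = max(a, b) on (0.45, 0.78) = 0.78
NOT x4 = 1 − 0.45 = 0.55
x3 OR NOT x4 = max(a, b) on (0.79, 0.55) = 0.79
NOT x4 = 1 − 0.45 = 0.55
NOT x4 OR x4 = max(a, b) on (0.55, 0.45) = 0.55
(x3 OR NOT x4) AND (NOT x4 OR x4) = min(a, b) on (0.79, 0.55) = 0.55
NOT ((x3 OR NOT x4) AND (NOT x4 OR x4)) = 1 − 0.55 = 0.45
(x4 OR (x1 OR x4)) OR NOT ((x3 OR NOT x4) AND (NOT x4 OR x4)) = max(a, b) on (0.78, 0.45) = 0.78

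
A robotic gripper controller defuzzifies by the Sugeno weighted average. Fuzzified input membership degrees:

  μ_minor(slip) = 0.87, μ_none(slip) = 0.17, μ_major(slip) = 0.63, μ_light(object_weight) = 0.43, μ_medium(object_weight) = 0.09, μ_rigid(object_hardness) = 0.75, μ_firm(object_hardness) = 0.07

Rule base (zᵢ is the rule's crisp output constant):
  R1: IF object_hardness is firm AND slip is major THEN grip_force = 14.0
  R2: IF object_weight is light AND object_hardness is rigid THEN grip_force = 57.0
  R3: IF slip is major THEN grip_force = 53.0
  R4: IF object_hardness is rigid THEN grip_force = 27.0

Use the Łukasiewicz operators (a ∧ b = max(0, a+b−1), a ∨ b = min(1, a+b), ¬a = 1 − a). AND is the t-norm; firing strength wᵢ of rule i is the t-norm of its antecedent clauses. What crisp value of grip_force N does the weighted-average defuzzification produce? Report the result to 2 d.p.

R1 (z=14.0): firm=0.07, major=0.63; AND[max(0, a+b−1)] → w = 0.00
R2 (z=57.0): light=0.43, rigid=0.75; AND[max(0, a+b−1)] → w = 0.18
R3 (z=53.0): major=0.63 → w = 0.63
R4 (z=27.0): rigid=0.75 → w = 0.75
Weighted average = (0.00·14.0 + 0.18·57.0 + 0.63·53.0 + 0.75·27.0) / (0.00 + 0.18 + 0.63 + 0.75)
  = 63.9000 / 1.5600 = 40.96

40.96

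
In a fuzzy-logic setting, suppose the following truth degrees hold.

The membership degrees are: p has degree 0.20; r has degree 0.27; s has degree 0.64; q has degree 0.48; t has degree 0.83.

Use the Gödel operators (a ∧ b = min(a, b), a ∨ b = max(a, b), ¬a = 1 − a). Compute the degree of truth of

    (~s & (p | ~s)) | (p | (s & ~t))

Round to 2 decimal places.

~s = 1 − 0.64 = 0.36
~s = 1 − 0.64 = 0.36
p | ~s = max(a, b) on (0.20, 0.36) = 0.36
~s & (p | ~s) = min(a, b) on (0.36, 0.36) = 0.36
~t = 1 − 0.83 = 0.17
s & ~t = min(a, b) on (0.64, 0.17) = 0.17
p | (s & ~t) = max(a, b) on (0.20, 0.17) = 0.20
(~s & (p | ~s)) | (p | (s & ~t)) = max(a, b) on (0.36, 0.20) = 0.36

0.36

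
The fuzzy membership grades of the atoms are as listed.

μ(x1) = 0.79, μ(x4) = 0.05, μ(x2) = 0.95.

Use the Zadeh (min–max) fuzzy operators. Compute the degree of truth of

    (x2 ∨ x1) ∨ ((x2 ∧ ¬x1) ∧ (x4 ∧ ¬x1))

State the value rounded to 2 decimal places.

0.95

x2 ∨ x1 = max(a, b) on (0.95, 0.79) = 0.95
¬x1 = 1 − 0.79 = 0.21
x2 ∧ ¬x1 = min(a, b) on (0.95, 0.21) = 0.21
¬x1 = 1 − 0.79 = 0.21
x4 ∧ ¬x1 = min(a, b) on (0.05, 0.21) = 0.05
(x2 ∧ ¬x1) ∧ (x4 ∧ ¬x1) = min(a, b) on (0.21, 0.05) = 0.05
(x2 ∨ x1) ∨ ((x2 ∧ ¬x1) ∧ (x4 ∧ ¬x1)) = max(a, b) on (0.95, 0.05) = 0.95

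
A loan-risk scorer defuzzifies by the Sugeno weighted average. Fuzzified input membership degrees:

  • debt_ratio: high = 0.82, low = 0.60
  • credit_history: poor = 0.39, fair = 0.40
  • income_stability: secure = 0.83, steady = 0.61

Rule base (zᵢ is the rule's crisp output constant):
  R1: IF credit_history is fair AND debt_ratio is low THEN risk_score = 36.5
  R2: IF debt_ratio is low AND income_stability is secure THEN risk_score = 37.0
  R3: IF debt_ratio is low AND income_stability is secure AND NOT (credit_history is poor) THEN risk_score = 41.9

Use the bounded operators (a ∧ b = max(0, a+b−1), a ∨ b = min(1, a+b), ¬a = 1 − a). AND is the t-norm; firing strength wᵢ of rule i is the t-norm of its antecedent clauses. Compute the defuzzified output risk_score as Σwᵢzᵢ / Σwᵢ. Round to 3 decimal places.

R1 (z=36.5): fair=0.40, low=0.60; AND[max(0, a+b−1)] → w = 0.00
R2 (z=37.0): low=0.60, secure=0.83; AND[max(0, a+b−1)] → w = 0.43
R3 (z=41.9): low=0.60, secure=0.83, ¬poor=1−0.39=0.61; AND[max(0, a+b−1)] → w = 0.04
Weighted average = (0.00·36.5 + 0.43·37.0 + 0.04·41.9) / (0.00 + 0.43 + 0.04)
  = 17.5860 / 0.4700 = 37.417

37.417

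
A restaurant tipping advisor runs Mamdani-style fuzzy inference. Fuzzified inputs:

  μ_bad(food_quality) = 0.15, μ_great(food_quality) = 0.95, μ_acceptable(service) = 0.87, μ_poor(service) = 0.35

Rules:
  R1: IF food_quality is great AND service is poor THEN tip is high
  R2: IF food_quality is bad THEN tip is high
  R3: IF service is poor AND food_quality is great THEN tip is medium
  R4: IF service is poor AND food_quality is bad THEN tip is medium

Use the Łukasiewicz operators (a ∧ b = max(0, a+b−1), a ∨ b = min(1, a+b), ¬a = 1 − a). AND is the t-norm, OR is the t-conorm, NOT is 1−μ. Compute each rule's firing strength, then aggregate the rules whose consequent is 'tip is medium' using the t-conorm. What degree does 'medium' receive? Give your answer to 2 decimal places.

R1: great=0.95, poor=0.35; AND[max(0, a+b−1)] → w = 0.30
R2: bad=0.15 → w = 0.15
R3: poor=0.35, great=0.95; AND[max(0, a+b−1)] → w = 0.30
R4: poor=0.35, bad=0.15; AND[max(0, a+b−1)] → w = 0.00
Rules with consequent 'medium': {R3, R4} → strengths 0.30, 0.00
Aggregate via t-conorm [min(1, a+b)]: 0.30

0.30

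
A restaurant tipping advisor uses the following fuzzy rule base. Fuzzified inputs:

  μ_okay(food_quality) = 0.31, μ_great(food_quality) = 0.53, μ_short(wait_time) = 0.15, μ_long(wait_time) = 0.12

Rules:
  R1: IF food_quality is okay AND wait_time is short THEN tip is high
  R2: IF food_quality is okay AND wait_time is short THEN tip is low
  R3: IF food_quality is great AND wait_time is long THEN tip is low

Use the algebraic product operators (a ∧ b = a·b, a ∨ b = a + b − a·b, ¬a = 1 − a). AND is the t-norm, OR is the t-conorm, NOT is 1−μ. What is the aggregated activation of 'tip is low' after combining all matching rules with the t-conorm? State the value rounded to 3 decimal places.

R1: okay=0.31, short=0.15; AND[a·b] → w = 0.0465
R2: okay=0.31, short=0.15; AND[a·b] → w = 0.0465
R3: great=0.53, long=0.12; AND[a·b] → w = 0.0636
Rules with consequent 'low': {R2, R3} → strengths 0.0465, 0.0636
Aggregate via t-conorm [a + b − a·b]: 0.1071

0.107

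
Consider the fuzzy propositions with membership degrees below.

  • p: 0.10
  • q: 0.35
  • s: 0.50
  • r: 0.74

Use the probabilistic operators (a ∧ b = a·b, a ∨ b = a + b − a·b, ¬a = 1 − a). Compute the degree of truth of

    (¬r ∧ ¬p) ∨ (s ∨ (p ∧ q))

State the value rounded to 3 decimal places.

0.630

¬r = 1 − 0.7400 = 0.2600
¬p = 1 − 0.1000 = 0.9000
¬r ∧ ¬p = a·b on (0.2600, 0.9000) = 0.2340
p ∧ q = a·b on (0.1000, 0.3500) = 0.0350
s ∨ (p ∧ q) = a + b − a·b on (0.5000, 0.0350) = 0.5175
(¬r ∧ ¬p) ∨ (s ∨ (p ∧ q)) = a + b − a·b on (0.2340, 0.5175) = 0.6304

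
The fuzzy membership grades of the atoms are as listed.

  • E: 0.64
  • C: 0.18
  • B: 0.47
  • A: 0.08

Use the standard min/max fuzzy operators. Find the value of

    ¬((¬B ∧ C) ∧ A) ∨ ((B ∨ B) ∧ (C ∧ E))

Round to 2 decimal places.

0.92

¬B = 1 − 0.47 = 0.53
¬B ∧ C = min(a, b) on (0.53, 0.18) = 0.18
(¬B ∧ C) ∧ A = min(a, b) on (0.18, 0.08) = 0.08
¬((¬B ∧ C) ∧ A) = 1 − 0.08 = 0.92
B ∨ B = max(a, b) on (0.47, 0.47) = 0.47
C ∧ E = min(a, b) on (0.18, 0.64) = 0.18
(B ∨ B) ∧ (C ∧ E) = min(a, b) on (0.47, 0.18) = 0.18
¬((¬B ∧ C) ∧ A) ∨ ((B ∨ B) ∧ (C ∧ E)) = max(a, b) on (0.92, 0.18) = 0.92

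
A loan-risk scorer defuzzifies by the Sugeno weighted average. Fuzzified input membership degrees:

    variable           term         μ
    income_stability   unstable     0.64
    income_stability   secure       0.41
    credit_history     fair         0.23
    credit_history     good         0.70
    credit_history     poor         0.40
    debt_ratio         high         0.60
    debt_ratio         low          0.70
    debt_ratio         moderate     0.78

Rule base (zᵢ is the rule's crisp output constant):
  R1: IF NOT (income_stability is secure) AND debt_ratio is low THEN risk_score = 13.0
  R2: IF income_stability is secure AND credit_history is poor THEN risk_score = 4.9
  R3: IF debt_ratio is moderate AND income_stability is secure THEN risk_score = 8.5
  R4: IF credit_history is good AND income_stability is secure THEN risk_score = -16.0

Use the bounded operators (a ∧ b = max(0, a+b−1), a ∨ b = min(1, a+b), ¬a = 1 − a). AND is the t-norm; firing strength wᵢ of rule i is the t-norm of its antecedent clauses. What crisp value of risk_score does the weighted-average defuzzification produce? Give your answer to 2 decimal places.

R1 (z=13.0): ¬secure=1−0.41=0.59, low=0.70; AND[max(0, a+b−1)] → w = 0.29
R2 (z=4.9): secure=0.41, poor=0.40; AND[max(0, a+b−1)] → w = 0.00
R3 (z=8.5): moderate=0.78, secure=0.41; AND[max(0, a+b−1)] → w = 0.19
R4 (z=-16.0): good=0.70, secure=0.41; AND[max(0, a+b−1)] → w = 0.11
Weighted average = (0.29·13.0 + 0.00·4.9 + 0.19·8.5 + 0.11·-16.0) / (0.29 + 0.00 + 0.19 + 0.11)
  = 3.6250 / 0.5900 = 6.14

6.14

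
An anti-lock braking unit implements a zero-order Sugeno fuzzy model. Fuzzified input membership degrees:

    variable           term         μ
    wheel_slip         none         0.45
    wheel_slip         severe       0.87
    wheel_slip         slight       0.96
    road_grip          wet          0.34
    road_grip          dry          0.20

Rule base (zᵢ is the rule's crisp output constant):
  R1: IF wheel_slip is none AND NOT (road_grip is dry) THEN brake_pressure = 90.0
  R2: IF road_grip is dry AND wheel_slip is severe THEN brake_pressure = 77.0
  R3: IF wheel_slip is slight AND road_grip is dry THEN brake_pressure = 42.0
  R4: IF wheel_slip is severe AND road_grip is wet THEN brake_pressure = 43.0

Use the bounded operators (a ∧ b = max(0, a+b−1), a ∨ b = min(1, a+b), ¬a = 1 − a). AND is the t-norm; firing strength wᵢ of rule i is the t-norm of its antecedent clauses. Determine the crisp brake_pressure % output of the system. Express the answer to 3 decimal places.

63.246

R1 (z=90.0): none=0.45, ¬dry=1−0.20=0.80; AND[max(0, a+b−1)] → w = 0.25
R2 (z=77.0): dry=0.20, severe=0.87; AND[max(0, a+b−1)] → w = 0.07
R3 (z=42.0): slight=0.96, dry=0.20; AND[max(0, a+b−1)] → w = 0.16
R4 (z=43.0): severe=0.87, wet=0.34; AND[max(0, a+b−1)] → w = 0.21
Weighted average = (0.25·90.0 + 0.07·77.0 + 0.16·42.0 + 0.21·43.0) / (0.25 + 0.07 + 0.16 + 0.21)
  = 43.6400 / 0.6900 = 63.246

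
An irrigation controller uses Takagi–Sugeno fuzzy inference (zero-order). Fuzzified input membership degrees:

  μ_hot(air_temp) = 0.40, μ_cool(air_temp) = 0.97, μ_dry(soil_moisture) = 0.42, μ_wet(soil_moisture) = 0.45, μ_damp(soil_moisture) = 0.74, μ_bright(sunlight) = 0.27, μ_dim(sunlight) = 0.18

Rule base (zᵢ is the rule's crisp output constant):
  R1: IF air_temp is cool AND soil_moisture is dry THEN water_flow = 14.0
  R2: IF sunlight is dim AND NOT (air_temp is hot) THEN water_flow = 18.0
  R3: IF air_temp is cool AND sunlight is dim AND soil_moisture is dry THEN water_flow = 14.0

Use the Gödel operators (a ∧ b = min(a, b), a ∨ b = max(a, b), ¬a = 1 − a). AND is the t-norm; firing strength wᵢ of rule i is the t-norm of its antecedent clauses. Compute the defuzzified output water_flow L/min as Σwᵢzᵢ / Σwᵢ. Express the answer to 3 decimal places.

R1 (z=14.0): cool=0.97, dry=0.42; AND[min(a, b)] → w = 0.42
R2 (z=18.0): dim=0.18, ¬hot=1−0.40=0.60; AND[min(a, b)] → w = 0.18
R3 (z=14.0): cool=0.97, dim=0.18, dry=0.42; AND[min(a, b)] → w = 0.18
Weighted average = (0.42·14.0 + 0.18·18.0 + 0.18·14.0) / (0.42 + 0.18 + 0.18)
  = 11.6400 / 0.7800 = 14.923

14.923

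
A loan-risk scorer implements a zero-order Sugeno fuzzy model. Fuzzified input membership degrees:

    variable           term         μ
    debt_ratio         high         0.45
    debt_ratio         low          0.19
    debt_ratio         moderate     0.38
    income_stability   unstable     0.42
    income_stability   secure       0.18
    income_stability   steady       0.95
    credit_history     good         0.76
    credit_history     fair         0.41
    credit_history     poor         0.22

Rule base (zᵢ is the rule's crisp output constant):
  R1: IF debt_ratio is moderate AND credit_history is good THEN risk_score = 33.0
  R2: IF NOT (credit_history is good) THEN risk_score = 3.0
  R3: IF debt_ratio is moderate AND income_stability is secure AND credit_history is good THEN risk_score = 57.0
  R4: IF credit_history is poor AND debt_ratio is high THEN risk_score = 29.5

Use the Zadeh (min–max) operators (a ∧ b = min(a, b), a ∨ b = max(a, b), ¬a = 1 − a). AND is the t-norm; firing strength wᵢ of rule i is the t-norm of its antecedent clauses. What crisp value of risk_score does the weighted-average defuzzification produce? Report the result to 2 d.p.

R1 (z=33.0): moderate=0.38, good=0.76; AND[min(a, b)] → w = 0.38
R2 (z=3.0): ¬good=1−0.76=0.24 → w = 0.24
R3 (z=57.0): moderate=0.38, secure=0.18, good=0.76; AND[min(a, b)] → w = 0.18
R4 (z=29.5): poor=0.22, high=0.45; AND[min(a, b)] → w = 0.22
Weighted average = (0.38·33.0 + 0.24·3.0 + 0.18·57.0 + 0.22·29.5) / (0.38 + 0.24 + 0.18 + 0.22)
  = 30.0100 / 1.0200 = 29.42

29.42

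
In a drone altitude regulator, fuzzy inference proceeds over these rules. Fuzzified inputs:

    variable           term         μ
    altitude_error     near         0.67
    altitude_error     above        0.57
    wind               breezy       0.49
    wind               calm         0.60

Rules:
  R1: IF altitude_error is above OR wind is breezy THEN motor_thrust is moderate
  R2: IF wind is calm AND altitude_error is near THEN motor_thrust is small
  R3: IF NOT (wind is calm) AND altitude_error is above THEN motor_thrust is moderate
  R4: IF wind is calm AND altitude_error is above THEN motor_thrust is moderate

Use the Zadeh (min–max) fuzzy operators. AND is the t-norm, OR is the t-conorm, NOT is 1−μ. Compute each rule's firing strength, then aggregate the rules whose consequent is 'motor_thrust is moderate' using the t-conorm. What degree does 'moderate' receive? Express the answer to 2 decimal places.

0.57

R1: above=0.57, breezy=0.49; OR[max(a, b)] → w = 0.57
R2: calm=0.60, near=0.67; AND[min(a, b)] → w = 0.60
R3: ¬calm=1−0.60=0.40, above=0.57; AND[min(a, b)] → w = 0.40
R4: calm=0.60, above=0.57; AND[min(a, b)] → w = 0.57
Rules with consequent 'moderate': {R1, R3, R4} → strengths 0.57, 0.40, 0.57
Aggregate via t-conorm [max(a, b)]: 0.57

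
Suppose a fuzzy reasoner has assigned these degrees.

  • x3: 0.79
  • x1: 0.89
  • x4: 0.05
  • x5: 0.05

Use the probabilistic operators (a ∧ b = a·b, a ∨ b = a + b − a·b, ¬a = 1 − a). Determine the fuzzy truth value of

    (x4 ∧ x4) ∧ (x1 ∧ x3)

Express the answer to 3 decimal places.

0.002

x4 ∧ x4 = a·b on (0.0500, 0.0500) = 0.0025
x1 ∧ x3 = a·b on (0.8900, 0.7900) = 0.7031
(x4 ∧ x4) ∧ (x1 ∧ x3) = a·b on (0.0025, 0.7031) = 0.0018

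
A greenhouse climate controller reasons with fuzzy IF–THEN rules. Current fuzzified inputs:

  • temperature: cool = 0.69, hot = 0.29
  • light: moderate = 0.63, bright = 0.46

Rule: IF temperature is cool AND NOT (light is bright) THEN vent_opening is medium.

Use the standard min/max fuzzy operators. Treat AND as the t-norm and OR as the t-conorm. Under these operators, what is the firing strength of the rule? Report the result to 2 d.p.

0.54

firing strength: cool=0.69, ¬bright=1−0.46=0.54; AND[min(a, b)] → w = 0.54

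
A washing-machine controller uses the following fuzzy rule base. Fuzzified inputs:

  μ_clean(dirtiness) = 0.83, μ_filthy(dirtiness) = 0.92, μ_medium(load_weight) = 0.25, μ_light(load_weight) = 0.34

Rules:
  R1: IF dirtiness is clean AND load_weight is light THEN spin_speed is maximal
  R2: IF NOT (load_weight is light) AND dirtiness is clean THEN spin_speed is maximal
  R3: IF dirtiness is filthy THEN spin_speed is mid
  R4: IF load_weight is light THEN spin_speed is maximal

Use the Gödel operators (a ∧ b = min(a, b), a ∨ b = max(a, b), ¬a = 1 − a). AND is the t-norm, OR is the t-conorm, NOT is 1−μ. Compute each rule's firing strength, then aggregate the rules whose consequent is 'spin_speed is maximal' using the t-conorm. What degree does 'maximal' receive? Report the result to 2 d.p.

R1: clean=0.83, light=0.34; AND[min(a, b)] → w = 0.34
R2: ¬light=1−0.34=0.66, clean=0.83; AND[min(a, b)] → w = 0.66
R3: filthy=0.92 → w = 0.92
R4: light=0.34 → w = 0.34
Rules with consequent 'maximal': {R1, R2, R4} → strengths 0.34, 0.66, 0.34
Aggregate via t-conorm [max(a, b)]: 0.66

0.66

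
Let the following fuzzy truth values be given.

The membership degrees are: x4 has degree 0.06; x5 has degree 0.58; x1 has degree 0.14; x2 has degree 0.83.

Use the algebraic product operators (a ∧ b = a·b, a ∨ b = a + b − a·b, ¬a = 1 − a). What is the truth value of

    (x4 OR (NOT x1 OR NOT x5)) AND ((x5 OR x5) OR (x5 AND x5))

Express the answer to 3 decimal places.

0.816

NOT x1 = 1 − 0.1400 = 0.8600
NOT x5 = 1 − 0.5800 = 0.4200
NOT x1 OR NOT x5 = a + b − a·b on (0.8600, 0.4200) = 0.9188
x4 OR (NOT x1 OR NOT x5) = a + b − a·b on (0.0600, 0.9188) = 0.9237
x5 OR x5 = a + b − a·b on (0.5800, 0.5800) = 0.8236
x5 AND x5 = a·b on (0.5800, 0.5800) = 0.3364
(x5 OR x5) OR (x5 AND x5) = a + b − a·b on (0.8236, 0.3364) = 0.8829
(x4 OR (NOT x1 OR NOT x5)) AND ((x5 OR x5) OR (x5 AND x5)) = a·b on (0.9237, 0.8829) = 0.8155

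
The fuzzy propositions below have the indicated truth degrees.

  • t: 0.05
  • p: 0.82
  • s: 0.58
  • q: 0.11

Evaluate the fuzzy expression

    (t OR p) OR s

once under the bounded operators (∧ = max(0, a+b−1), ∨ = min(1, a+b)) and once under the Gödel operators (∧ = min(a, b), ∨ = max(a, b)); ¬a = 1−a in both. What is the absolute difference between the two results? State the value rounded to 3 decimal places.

0.180

Under bounded:
  t OR p = min(1, a+b) on (0.05, 0.82) = 0.87
  (t OR p) OR s = min(1, a+b) on (0.87, 0.58) = 1.00
  → value = 1.0000
Under Gödel:
  t OR p = max(a, b) on (0.05, 0.82) = 0.82
  (t OR p) OR s = max(a, b) on (0.82, 0.58) = 0.82
  → value = 0.8200
|1.0000 − 0.8200| = 0.180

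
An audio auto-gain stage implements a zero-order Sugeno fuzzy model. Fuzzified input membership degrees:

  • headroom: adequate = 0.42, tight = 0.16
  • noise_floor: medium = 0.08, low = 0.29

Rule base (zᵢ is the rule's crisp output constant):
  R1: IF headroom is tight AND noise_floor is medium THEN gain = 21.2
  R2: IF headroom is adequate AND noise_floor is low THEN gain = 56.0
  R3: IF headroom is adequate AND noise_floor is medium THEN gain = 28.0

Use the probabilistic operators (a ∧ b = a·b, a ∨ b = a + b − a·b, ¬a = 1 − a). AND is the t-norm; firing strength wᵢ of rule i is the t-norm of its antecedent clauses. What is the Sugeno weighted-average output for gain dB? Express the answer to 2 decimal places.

47.76

R1 (z=21.2): tight=0.16, medium=0.08; AND[a·b] → w = 0.0128
R2 (z=56.0): adequate=0.42, low=0.29; AND[a·b] → w = 0.1218
R3 (z=28.0): adequate=0.42, medium=0.08; AND[a·b] → w = 0.0336
Weighted average = (0.0128·21.2 + 0.1218·56.0 + 0.0336·28.0) / (0.0128 + 0.1218 + 0.0336)
  = 8.0330 / 0.1682 = 47.76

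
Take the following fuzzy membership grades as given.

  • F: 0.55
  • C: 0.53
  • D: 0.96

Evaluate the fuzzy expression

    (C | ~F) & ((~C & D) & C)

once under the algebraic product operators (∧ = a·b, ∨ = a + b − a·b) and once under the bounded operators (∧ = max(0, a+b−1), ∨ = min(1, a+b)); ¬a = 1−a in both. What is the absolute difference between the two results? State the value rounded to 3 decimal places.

0.177

Under algebraic product:
  ~F = 1 − 0.5500 = 0.4500
  C | ~F = a + b − a·b on (0.5300, 0.4500) = 0.7415
  ~C = 1 − 0.5300 = 0.4700
  ~C & D = a·b on (0.4700, 0.9600) = 0.4512
  (~C & D) & C = a·b on (0.4512, 0.5300) = 0.2391
  (C | ~F) & ((~C & D) & C) = a·b on (0.7415, 0.2391) = 0.1773
  → value = 0.1773
Under bounded:
  ~F = 1 − 0.55 = 0.45
  C | ~F = min(1, a+b) on (0.53, 0.45) = 0.98
  ~C = 1 − 0.53 = 0.47
  ~C & D = max(0, a+b−1) on (0.47, 0.96) = 0.43
  (~C & D) & C = max(0, a+b−1) on (0.43, 0.53) = 0.00
  (C | ~F) & ((~C & D) & C) = max(0, a+b−1) on (0.98, 0.00) = 0.00
  → value = 0.0000
|0.1773 − 0.0000| = 0.177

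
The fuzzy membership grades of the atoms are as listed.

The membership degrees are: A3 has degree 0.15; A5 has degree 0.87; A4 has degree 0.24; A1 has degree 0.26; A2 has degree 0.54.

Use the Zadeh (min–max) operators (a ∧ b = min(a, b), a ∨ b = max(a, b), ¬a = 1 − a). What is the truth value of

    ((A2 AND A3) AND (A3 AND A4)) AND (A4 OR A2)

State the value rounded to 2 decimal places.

A2 AND A3 = min(a, b) on (0.54, 0.15) = 0.15
A3 AND A4 = min(a, b) on (0.15, 0.24) = 0.15
(A2 AND A3) AND (A3 AND A4) = min(a, b) on (0.15, 0.15) = 0.15
A4 OR A2 = max(a, b) on (0.24, 0.54) = 0.54
((A2 AND A3) AND (A3 AND A4)) AND (A4 OR A2) = min(a, b) on (0.15, 0.54) = 0.15

0.15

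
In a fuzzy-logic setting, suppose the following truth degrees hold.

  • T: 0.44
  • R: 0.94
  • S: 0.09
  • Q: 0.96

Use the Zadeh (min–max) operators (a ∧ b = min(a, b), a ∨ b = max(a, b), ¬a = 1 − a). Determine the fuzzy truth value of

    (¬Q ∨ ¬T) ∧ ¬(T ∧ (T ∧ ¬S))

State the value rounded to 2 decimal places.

0.56

¬Q = 1 − 0.96 = 0.04
¬T = 1 − 0.44 = 0.56
¬Q ∨ ¬T = max(a, b) on (0.04, 0.56) = 0.56
¬S = 1 − 0.09 = 0.91
T ∧ ¬S = min(a, b) on (0.44, 0.91) = 0.44
T ∧ (T ∧ ¬S) = min(a, b) on (0.44, 0.44) = 0.44
¬(T ∧ (T ∧ ¬S)) = 1 − 0.44 = 0.56
(¬Q ∨ ¬T) ∧ ¬(T ∧ (T ∧ ¬S)) = min(a, b) on (0.56, 0.56) = 0.56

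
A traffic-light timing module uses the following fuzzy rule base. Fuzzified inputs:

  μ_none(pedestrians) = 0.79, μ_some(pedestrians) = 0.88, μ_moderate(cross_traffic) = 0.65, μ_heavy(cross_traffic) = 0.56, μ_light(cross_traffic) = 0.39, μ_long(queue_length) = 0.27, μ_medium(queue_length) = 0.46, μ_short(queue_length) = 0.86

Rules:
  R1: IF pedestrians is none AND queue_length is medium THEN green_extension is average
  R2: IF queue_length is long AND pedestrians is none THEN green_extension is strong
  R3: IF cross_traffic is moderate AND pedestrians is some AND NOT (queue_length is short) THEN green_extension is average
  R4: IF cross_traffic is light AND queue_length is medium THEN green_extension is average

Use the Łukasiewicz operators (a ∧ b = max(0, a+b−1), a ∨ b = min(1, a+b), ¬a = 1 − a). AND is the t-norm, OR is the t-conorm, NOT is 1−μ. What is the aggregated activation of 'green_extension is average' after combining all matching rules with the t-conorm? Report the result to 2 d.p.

R1: none=0.79, medium=0.46; AND[max(0, a+b−1)] → w = 0.25
R2: long=0.27, none=0.79; AND[max(0, a+b−1)] → w = 0.06
R3: moderate=0.65, some=0.88, ¬short=1−0.86=0.14; AND[max(0, a+b−1)] → w = 0.00
R4: light=0.39, medium=0.46; AND[max(0, a+b−1)] → w = 0.00
Rules with consequent 'average': {R1, R3, R4} → strengths 0.25, 0.00, 0.00
Aggregate via t-conorm [min(1, a+b)]: 0.25

0.25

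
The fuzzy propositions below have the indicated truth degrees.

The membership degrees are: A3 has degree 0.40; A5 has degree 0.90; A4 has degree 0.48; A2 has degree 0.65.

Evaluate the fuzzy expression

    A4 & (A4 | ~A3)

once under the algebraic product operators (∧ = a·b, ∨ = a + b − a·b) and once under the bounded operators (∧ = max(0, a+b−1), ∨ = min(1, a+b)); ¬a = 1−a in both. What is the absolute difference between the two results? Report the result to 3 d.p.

0.100

Under algebraic product:
  ~A3 = 1 − 0.4000 = 0.6000
  A4 | ~A3 = a + b − a·b on (0.4800, 0.6000) = 0.7920
  A4 & (A4 | ~A3) = a·b on (0.4800, 0.7920) = 0.3802
  → value = 0.3802
Under bounded:
  ~A3 = 1 − 0.40 = 0.60
  A4 | ~A3 = min(1, a+b) on (0.48, 0.60) = 1.00
  A4 & (A4 | ~A3) = max(0, a+b−1) on (0.48, 1.00) = 0.48
  → value = 0.4800
|0.3802 − 0.4800| = 0.100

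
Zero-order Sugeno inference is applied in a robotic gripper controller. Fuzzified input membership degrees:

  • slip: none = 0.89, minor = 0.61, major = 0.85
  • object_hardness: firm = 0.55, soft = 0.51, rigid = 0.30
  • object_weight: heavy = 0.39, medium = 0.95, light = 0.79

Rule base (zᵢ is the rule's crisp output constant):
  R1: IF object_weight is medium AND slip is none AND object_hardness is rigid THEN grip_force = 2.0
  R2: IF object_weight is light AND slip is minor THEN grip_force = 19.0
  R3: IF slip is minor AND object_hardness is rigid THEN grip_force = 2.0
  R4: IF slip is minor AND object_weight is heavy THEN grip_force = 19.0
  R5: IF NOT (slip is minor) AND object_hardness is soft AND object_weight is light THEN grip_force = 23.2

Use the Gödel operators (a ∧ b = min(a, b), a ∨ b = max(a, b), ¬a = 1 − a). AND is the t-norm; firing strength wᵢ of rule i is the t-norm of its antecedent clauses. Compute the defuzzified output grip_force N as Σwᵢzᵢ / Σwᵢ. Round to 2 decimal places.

R1 (z=2.0): medium=0.95, none=0.89, rigid=0.30; AND[min(a, b)] → w = 0.30
R2 (z=19.0): light=0.79, minor=0.61; AND[min(a, b)] → w = 0.61
R3 (z=2.0): minor=0.61, rigid=0.30; AND[min(a, b)] → w = 0.30
R4 (z=19.0): minor=0.61, heavy=0.39; AND[min(a, b)] → w = 0.39
R5 (z=23.2): ¬minor=1−0.61=0.39, soft=0.51, light=0.79; AND[min(a, b)] → w = 0.39
Weighted average = (0.30·2.0 + 0.61·19.0 + 0.30·2.0 + 0.39·19.0 + 0.39·23.2) / (0.30 + 0.61 + 0.30 + 0.39 + 0.39)
  = 29.2480 / 1.9900 = 14.70

14.70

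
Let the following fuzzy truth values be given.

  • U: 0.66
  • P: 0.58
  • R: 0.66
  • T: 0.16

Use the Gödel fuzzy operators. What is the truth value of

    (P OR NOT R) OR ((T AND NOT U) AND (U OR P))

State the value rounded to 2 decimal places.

0.58

NOT R = 1 − 0.66 = 0.34
P OR NOT R = max(a, b) on (0.58, 0.34) = 0.58
NOT U = 1 − 0.66 = 0.34
T AND NOT U = min(a, b) on (0.16, 0.34) = 0.16
U OR P = max(a, b) on (0.66, 0.58) = 0.66
(T AND NOT U) AND (U OR P) = min(a, b) on (0.16, 0.66) = 0.16
(P OR NOT R) OR ((T AND NOT U) AND (U OR P)) = max(a, b) on (0.58, 0.16) = 0.58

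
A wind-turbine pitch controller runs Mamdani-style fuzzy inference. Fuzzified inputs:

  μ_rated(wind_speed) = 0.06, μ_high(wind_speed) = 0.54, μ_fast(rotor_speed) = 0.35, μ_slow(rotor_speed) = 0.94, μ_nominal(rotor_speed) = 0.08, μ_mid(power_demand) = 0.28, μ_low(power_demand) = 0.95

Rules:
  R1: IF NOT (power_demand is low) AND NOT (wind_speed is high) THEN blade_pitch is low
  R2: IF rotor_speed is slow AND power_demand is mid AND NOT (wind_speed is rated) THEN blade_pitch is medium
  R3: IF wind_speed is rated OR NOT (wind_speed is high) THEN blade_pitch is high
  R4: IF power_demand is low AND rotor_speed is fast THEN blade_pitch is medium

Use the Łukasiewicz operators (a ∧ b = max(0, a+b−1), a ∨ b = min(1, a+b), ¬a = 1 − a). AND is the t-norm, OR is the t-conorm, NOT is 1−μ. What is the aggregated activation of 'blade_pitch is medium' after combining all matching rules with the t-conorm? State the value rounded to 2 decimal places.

0.46

R1: ¬low=1−0.95=0.05, ¬high=1−0.54=0.46; AND[max(0, a+b−1)] → w = 0.00
R2: slow=0.94, mid=0.28, ¬rated=1−0.06=0.94; AND[max(0, a+b−1)] → w = 0.16
R3: rated=0.06, ¬high=1−0.54=0.46; OR[min(1, a+b)] → w = 0.52
R4: low=0.95, fast=0.35; AND[max(0, a+b−1)] → w = 0.30
Rules with consequent 'medium': {R2, R4} → strengths 0.16, 0.30
Aggregate via t-conorm [min(1, a+b)]: 0.46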